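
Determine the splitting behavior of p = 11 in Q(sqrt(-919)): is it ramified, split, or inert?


K = Q(sqrt(-919)). Since d mod 4 = 1, disc(K) = -919.
Check p | disc: -919 mod 11 = 5.
p does not divide disc. Compute Legendre symbol (d/p):
5^((11-1)/2) mod 11 = 1
(d/p) = 1, so p splits: (p) = P*P' with e=1, f=1, g=2.
Therefore p is split.

split


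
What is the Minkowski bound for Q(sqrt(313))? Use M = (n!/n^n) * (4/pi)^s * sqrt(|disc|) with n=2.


d = 313, d mod 4 = 1, so disc(K) = d = 313; |disc(K)| = 313
Real quadratic field, so n = 2, s = r2 = 0, r1 = 2
M = (n!/n^n) * (4/pi)^s * sqrt(|disc(K)|) = (2!/2^2) * (4/pi)^0 * sqrt(313)
= 0.5 * 1.000000 * 17.691806
= 8.8459

8.8459


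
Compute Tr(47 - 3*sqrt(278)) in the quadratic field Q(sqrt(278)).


Tr(a + b*sqrt(d)) = (a + b*sqrt(d)) + (a - b*sqrt(d)) = 2a
= 2 * (47)
= 94

94


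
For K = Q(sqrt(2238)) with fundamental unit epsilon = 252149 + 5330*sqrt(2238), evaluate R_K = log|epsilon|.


epsilon = 252149 + 5330*sqrt(2238)
= 504298.0000
R = ln(504298.0000)
= 13.1309

13.1309


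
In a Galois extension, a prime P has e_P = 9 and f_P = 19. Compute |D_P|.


|D_P| = e * f
= 9 * 19
= 171

171


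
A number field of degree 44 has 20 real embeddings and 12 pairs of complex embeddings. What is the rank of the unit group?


By Dirichlet's unit theorem:
rank = r1 + r2 - 1
= 20 + 12 - 1
= 31

31


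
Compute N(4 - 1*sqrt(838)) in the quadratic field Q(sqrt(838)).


N(a + b*sqrt(d)) = a^2 - d*b^2
= (4)^2 - (838)*(-1)^2
= 16 - 838
= -822

-822


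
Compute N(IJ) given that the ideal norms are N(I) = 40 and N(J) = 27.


N(IJ) = N(I) * N(J)
= 40 * 27
= 1080

1080


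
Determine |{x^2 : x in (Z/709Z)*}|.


For prime p, the number of non-zero quadratic residues is (p-1)/2.
= (709-1)/2
= 354

354


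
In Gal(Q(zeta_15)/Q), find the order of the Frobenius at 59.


The Frobenius at p in Gal(Q(zeta_n)/Q) = (Z/nZ)* is the class of p, so its order is ord_15(59), the smallest k >= 1 with 59^k = 1 mod 15.
n = 15 = 3 * 5, phi(15) = 8; the order divides phi(n).
Divisors of 8: 1, 2, 4, 8
Repeated squaring mod 15: 59^1 = 14, 59^2 = 1, 59^4 = 1, 59^8 = 1
Test divisors in increasing order:
  k=1: 59^1 = 14 mod 15
  k=2: 59^2 = 1 mod 15  <- first divisor giving 1
Order = 2

2


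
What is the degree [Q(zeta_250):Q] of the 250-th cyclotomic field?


The degree equals Euler's totient phi(250).
250 = 2 * 5^3
phi(250) = 100

100


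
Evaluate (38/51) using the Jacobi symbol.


Compute (38/51) via quadratic reciprocity:
  pull out 2: (2/51) = -1  (since 51 mod 8 = 3)
  reciprocity: (19/51) -> -(51/19)
  reduce: (13/19)
  reciprocity: (13/19) -> +(19/13)
  reduce: (6/13)
  pull out 2: (2/13) = -1  (since 13 mod 8 = 5)
  reciprocity: (3/13) -> +(13/3)
  reduce: (1/3)
  (1/3) = 1
Product of signs = -1

-1


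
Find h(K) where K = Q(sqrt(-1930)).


K = Q(sqrt(-1930)). d mod 4 = 2, so D = disc(K) = 4d = -7720
h(K) equals the number of primitive reduced positive-definite forms (a, b, c) = a*x^2 + b*x*y + c*y^2 with b^2 - 4ac = D,
where reduced means |b| <= a <= c, with b >= 0 whenever |b| = a or a = c, and primitive means gcd(a, b, c) = 1.
Reduced forces 3a^2 <= |D| = 7720, so 1 <= a <= 50; b must have the parity of D, and c = (b^2 - D)/(4a) must be an integer >= a.
Enumerate a = 1..50, b in [-a, a]:
  a=1: (1, 0, 1930)  [1]
  a=2: (2, 0, 965)  [1]
  a=3..4: none
  a=5: (5, 0, 386)  [1]
  a=6: none
  a=7: (7, -6, 277), (7, 6, 277)  [2]
  a=8..9: none
  a=10: (10, 0, 193)  [1]
  a=11..13: none
  a=14: (14, -8, 139), (14, 8, 139)  [2]
  a=15..16: none
  a=17: (17, -10, 115), (17, 10, 115)  [2]
  a=18..22: none
  a=23: (23, -10, 85), (23, 10, 85)  [2]
  a=24..28: none
  a=29: (29, -20, 70), (29, 20, 70)  [2]
  a=30..33: none
  a=34: (34, -24, 61), (34, 24, 61)  [2]
  a=35: (35, -20, 58), (35, 20, 58)  [2]
  a=36..45: none
  a=46: (46, -36, 49), (46, 36, 49)  [2]
  a=47..50: none
Total reduced forms: 1 + 1 + 1 + 2 + 1 + 2 + 2 + 2 + 2 + 2 + 2 + 2 = 20
h = 20

20


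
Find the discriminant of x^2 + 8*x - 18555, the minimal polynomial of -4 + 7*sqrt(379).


The element -4 + 7*sqrt(379) has minimal polynomial:
x^2 + 8*x - 18555
Discriminant = (8)^2 - 4*(-18555)
= 64 + 74220
= 74284

74284


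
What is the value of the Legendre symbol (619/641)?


p = 641 is prime, so compute (619/641) with the reciprocity algorithm (Jacobi-symbol steps: pull out 2s via (2/n), flip via reciprocity, reduce):
  reciprocity: (619/641) -> +(641/619)
  reduce: (22/619)
  pull out 2: (2/619) = -1  (since 619 mod 8 = 3)
  reciprocity: (11/619) -> -(619/11)
  reduce: (3/11)
  reciprocity: (3/11) -> -(11/3)
  reduce: (2/3)
  pull out 2: (2/3) = -1  (since 3 mod 8 = 3)
  (1/3) = 1
Product of signs = 1
(619/641) = 1

1


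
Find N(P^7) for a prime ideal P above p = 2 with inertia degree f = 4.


N(P^a) = p^(a*f)
= 2^(7*4)
= 2^28
= 268435456

268435456


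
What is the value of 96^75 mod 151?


p = 151 is prime and the exponent is (p-1)/2 = 75, so by Euler's criterion 96^75 = (96/151) = +1 or -1 mod 151.
Compute by square-and-multiply:
  75 = 64 + 8 + 2 + 1 (binary 1001011)
  Repeated squaring mod 151: 96^1 = 96, 96^2 = 5, 96^4 = 25, 96^8 = 21, 96^16 = 139, 96^32 = 144, 96^64 = 49
  96^75 = 96^64 * 96^8 * 96^2 * 96^1 = 49 * 21 * 5 * 96 mod 151
    49 * 21 = 1029 = 123 mod 151
    123 * 5 = 615 = 11 mod 151
    11 * 96 = 1056 = 150 mod 151
  96^75 = 150 mod 151
Result 150 = p - 1 = -1 mod 151: 96 is a quadratic non-residue mod 151. As a residue in [0, p-1] the value is 150.
96^75 mod 151 = 150

150


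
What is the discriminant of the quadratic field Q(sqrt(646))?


For K = Q(sqrt(d)) with d squarefree: disc(K) = d if d = 1 mod 4, and disc(K) = 4d if d = 2 or 3 mod 4.
Here d = 646, and d mod 4 = 2.
d = 2 mod 4, not 1 (O_K = Z[sqrt(d)]), so disc(K) = 4d = 4 * (646) = 2584

2584


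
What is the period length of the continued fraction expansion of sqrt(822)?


Run the CF algorithm for sqrt(822).
a_0 = floor(sqrt(822)) = 28; set m_0=0, q_0=1.
Recurrence: m' = q*a - m,  q' = (d - m'^2)/q,  a' = floor((a_0 + m')/q').
  step 1: m=28, q=38, a=1
  step 2: m=10, q=19, a=2
  step 3: m=28, q=2, a=28
  step 4: m=28, q=19, a=2
  step 5: m=10, q=38, a=1
  step 6: m=28, q=1, a=56
a_6 = 2*a_0 = 56, so the period closes here.
sqrt(822) = [28; 1, 2, 28, 2, 1, 56]
Period length = 6

6


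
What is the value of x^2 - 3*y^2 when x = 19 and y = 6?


x^2 - d*y^2
= 19^2 - 3*6^2
= 361 - 108
= 253

253


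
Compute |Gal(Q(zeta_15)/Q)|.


|Gal(Q(zeta_15)/Q)| = phi(15)
= 8

8


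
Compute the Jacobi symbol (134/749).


Compute (134/749) via quadratic reciprocity:
  pull out 2: (2/749) = -1  (since 749 mod 8 = 5)
  reciprocity: (67/749) -> +(749/67)
  reduce: (12/67)
  pull out 2: (2/67) = -1  (since 67 mod 8 = 3)
  pull out 2: (2/67) = -1  (since 67 mod 8 = 3)
  reciprocity: (3/67) -> -(67/3)
  reduce: (1/3)
  (1/3) = 1
Product of signs = 1

1


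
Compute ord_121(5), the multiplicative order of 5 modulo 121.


We want ord_121(5), the smallest k >= 1 with 5^k = 1 mod 121.
n = 121 = 11^2, phi(121) = 110; the order divides phi(n).
Divisors of 110: 1, 2, 5, 10, 11, 22, 55, 110
Repeated squaring mod 121: 5^1 = 5, 5^2 = 25, 5^4 = 20, 5^8 = 37, 5^16 = 38, 5^32 = 113, 5^64 = 64
Test divisors in increasing order:
  k=1: 5^1 = 5 mod 121
  k=2: 5^2 = 25 mod 121
  k=5: 5^5 = 20 * 5 = 100 mod 121
  k=10: 5^10 = 37 * 25 = 78 mod 121
  k=11: 5^11 = 37 * 25 * 5 = 27 mod 121
  k=22: 5^22 = 38 * 20 * 25 = 3 mod 121
  k=55: 5^55 = 113 * 38 * 20 * 25 * 5 = 1 mod 121  <- first divisor giving 1
Order = 55

55


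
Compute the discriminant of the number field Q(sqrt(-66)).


For K = Q(sqrt(d)) with d squarefree: disc(K) = d if d = 1 mod 4, and disc(K) = 4d if d = 2 or 3 mod 4.
Here d = -66, and d mod 4 = 2.
d = 2 mod 4, not 1 (O_K = Z[sqrt(d)]), so disc(K) = 4d = 4 * (-66) = -264

-264


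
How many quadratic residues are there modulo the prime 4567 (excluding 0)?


For prime p, the number of non-zero quadratic residues is (p-1)/2.
= (4567-1)/2
= 2283

2283


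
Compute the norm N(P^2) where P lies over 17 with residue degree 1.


N(P^a) = p^(a*f)
= 17^(2*1)
= 17^2
= 289

289


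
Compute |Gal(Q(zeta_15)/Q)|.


|Gal(Q(zeta_15)/Q)| = phi(15)
= 8

8


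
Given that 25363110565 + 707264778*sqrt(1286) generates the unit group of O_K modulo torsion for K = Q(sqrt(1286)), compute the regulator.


epsilon = 25363110565 + 707264778*sqrt(1286)
= 5.0726e+10
R = ln(5.0726e+10)
= 24.6497

24.6497


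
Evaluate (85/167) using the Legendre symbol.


p = 167 is prime, so compute (85/167) with the reciprocity algorithm (Jacobi-symbol steps: pull out 2s via (2/n), flip via reciprocity, reduce):
  reciprocity: (85/167) -> +(167/85)
  reduce: (82/85)
  pull out 2: (2/85) = -1  (since 85 mod 8 = 5)
  reciprocity: (41/85) -> +(85/41)
  reduce: (3/41)
  reciprocity: (3/41) -> +(41/3)
  reduce: (2/3)
  pull out 2: (2/3) = -1  (since 3 mod 8 = 3)
  (1/3) = 1
Product of signs = 1
(85/167) = 1

1


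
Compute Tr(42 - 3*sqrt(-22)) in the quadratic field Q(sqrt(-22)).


Tr(a + b*sqrt(d)) = (a + b*sqrt(d)) + (a - b*sqrt(d)) = 2a
= 2 * (42)
= 84

84


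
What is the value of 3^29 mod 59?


p = 59 is prime and the exponent is (p-1)/2 = 29, so by Euler's criterion 3^29 = (3/59) = +1 or -1 mod 59.
Compute by square-and-multiply:
  29 = 16 + 8 + 4 + 1 (binary 11101)
  Repeated squaring mod 59: 3^1 = 3, 3^2 = 9, 3^4 = 22, 3^8 = 12, 3^16 = 26
  3^29 = 3^16 * 3^8 * 3^4 * 3^1 = 26 * 12 * 22 * 3 mod 59
    26 * 12 = 312 = 17 mod 59
    17 * 22 = 374 = 20 mod 59
    20 * 3 = 60 = 1 mod 59
  3^29 = 1 mod 59
Result 1: 3 is a quadratic residue mod 59.
3^29 mod 59 = 1

1


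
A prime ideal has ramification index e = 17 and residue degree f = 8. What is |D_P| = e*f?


|D_P| = e * f
= 17 * 8
= 136

136


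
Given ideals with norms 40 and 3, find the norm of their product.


N(IJ) = N(I) * N(J)
= 40 * 3
= 120

120


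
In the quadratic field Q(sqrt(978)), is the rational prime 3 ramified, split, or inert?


K = Q(sqrt(978)). Since d mod 4 = 2, disc(K) = 3912.
Check p | disc: 3912 mod 3 = 0.
p divides disc, so p ramifies: (p) = P^2 with e=2, f=1, g=1.
Therefore p is ramified.

ramified


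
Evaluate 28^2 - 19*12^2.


x^2 - d*y^2
= 28^2 - 19*12^2
= 784 - 2736
= -1952

-1952


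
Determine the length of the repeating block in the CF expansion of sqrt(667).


Run the CF algorithm for sqrt(667).
a_0 = floor(sqrt(667)) = 25; set m_0=0, q_0=1.
Recurrence: m' = q*a - m,  q' = (d - m'^2)/q,  a' = floor((a_0 + m')/q').
  step 1: m=25, q=42, a=1
  step 2: m=17, q=9, a=4
  step 3: m=19, q=34, a=1
  step 4: m=15, q=13, a=3
  step 5: m=24, q=7, a=7
  step 6: m=25, q=6, a=8
  step 7: m=23, q=23, a=2
  step 8: m=23, q=6, a=8
  step 9: m=25, q=7, a=7
  step 10: m=24, q=13, a=3
  step 11: m=15, q=34, a=1
  step 12: m=19, q=9, a=4
  step 13: m=17, q=42, a=1
  step 14: m=25, q=1, a=50
a_14 = 2*a_0 = 50, so the period closes here.
sqrt(667) = [25; 1, 4, 1, 3, 7, 8, 2, 8, 7, 3, 1, 4, 1, 50]
Period length = 14

14


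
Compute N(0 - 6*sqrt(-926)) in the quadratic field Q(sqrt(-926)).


N(a + b*sqrt(d)) = a^2 - d*b^2
= (0)^2 - (-926)*(-6)^2
= 0 + 33336
= 33336

33336


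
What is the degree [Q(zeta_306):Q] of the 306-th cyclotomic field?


The degree equals Euler's totient phi(306).
306 = 2 * 3^2 * 17
phi(306) = 96

96


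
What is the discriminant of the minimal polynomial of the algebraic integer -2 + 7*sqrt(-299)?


The element -2 + 7*sqrt(-299) has minimal polynomial:
x^2 + 4*x + 14655
Discriminant = (4)^2 - 4*(14655)
= 16 - 58620
= -58604

-58604


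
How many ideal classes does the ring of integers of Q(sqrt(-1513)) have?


K = Q(sqrt(-1513)). d mod 4 = 3, so D = disc(K) = 4d = -6052
h(K) equals the number of primitive reduced positive-definite forms (a, b, c) = a*x^2 + b*x*y + c*y^2 with b^2 - 4ac = D,
where reduced means |b| <= a <= c, with b >= 0 whenever |b| = a or a = c, and primitive means gcd(a, b, c) = 1.
Reduced forces 3a^2 <= |D| = 6052, so 1 <= a <= 44; b must have the parity of D, and c = (b^2 - D)/(4a) must be an integer >= a.
Enumerate a = 1..44, b in [-a, a]:
  a=1: (1, 0, 1513)  [1]
  a=2: (2, 2, 757)  [1]
  a=3..10: none
  a=11: (11, -8, 139), (11, 8, 139)  [2]
  a=12..16: none
  a=17: (17, 0, 89)  [1]
  a=18: none
  a=19: (19, -16, 83), (19, 16, 83)  [2]
  a=20..21: none
  a=22: (22, -14, 71), (22, 14, 71)  [2]
  a=23..28: none
  a=29: (29, -26, 58), (29, 26, 58)  [2]
  a=30..33: none
  a=34: (34, 34, 53)  [1]
  a=35..36: none
  a=37: (37, -4, 41), (37, 4, 41)  [2]
  a=38: (38, -22, 43), (38, 22, 43)  [2]
  a=39..44: none
Total reduced forms: 1 + 1 + 2 + 1 + 2 + 2 + 2 + 1 + 2 + 2 = 16
h = 16

16


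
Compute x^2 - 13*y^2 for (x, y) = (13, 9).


x^2 - d*y^2
= 13^2 - 13*9^2
= 169 - 1053
= -884

-884


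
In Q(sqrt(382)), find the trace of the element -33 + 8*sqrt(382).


Tr(a + b*sqrt(d)) = (a + b*sqrt(d)) + (a - b*sqrt(d)) = 2a
= 2 * (-33)
= -66

-66


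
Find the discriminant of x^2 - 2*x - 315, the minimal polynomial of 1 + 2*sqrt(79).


The element 1 + 2*sqrt(79) has minimal polynomial:
x^2 - 2*x - 315
Discriminant = (-2)^2 - 4*(-315)
= 4 + 1260
= 1264

1264


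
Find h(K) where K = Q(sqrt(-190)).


K = Q(sqrt(-190)). d mod 4 = 2, so D = disc(K) = 4d = -760
h(K) equals the number of primitive reduced positive-definite forms (a, b, c) = a*x^2 + b*x*y + c*y^2 with b^2 - 4ac = D,
where reduced means |b| <= a <= c, with b >= 0 whenever |b| = a or a = c, and primitive means gcd(a, b, c) = 1.
Reduced forces 3a^2 <= |D| = 760, so 1 <= a <= 15; b must have the parity of D, and c = (b^2 - D)/(4a) must be an integer >= a.
Enumerate a = 1..15, b in [-a, a]:
  a=1: (1, 0, 190)  [1]
  a=2: (2, 0, 95)  [1]
  a=3..4: none
  a=5: (5, 0, 38)  [1]
  a=6..9: none
  a=10: (10, 0, 19)  [1]
  a=11..15: none
Total reduced forms: 1 + 1 + 1 + 1 = 4
h = 4

4


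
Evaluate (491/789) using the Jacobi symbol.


Compute (491/789) via quadratic reciprocity:
  reciprocity: (491/789) -> +(789/491)
  reduce: (298/491)
  pull out 2: (2/491) = -1  (since 491 mod 8 = 3)
  reciprocity: (149/491) -> +(491/149)
  reduce: (44/149)
  pull out 2: (2/149) = -1  (since 149 mod 8 = 5)
  pull out 2: (2/149) = -1  (since 149 mod 8 = 5)
  reciprocity: (11/149) -> +(149/11)
  reduce: (6/11)
  pull out 2: (2/11) = -1  (since 11 mod 8 = 3)
  reciprocity: (3/11) -> -(11/3)
  reduce: (2/3)
  pull out 2: (2/3) = -1  (since 3 mod 8 = 3)
  (1/3) = 1
Product of signs = 1

1


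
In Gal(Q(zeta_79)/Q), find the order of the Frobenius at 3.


The Frobenius at p in Gal(Q(zeta_n)/Q) = (Z/nZ)* is the class of p, so its order is ord_79(3), the smallest k >= 1 with 3^k = 1 mod 79.
n = 79 = 79, phi(79) = 78; the order divides phi(n).
Divisors of 78: 1, 2, 3, 6, 13, 26, 39, 78
Repeated squaring mod 79: 3^1 = 3, 3^2 = 9, 3^4 = 2, 3^8 = 4, 3^16 = 16, 3^32 = 19, 3^64 = 45
Test divisors in increasing order:
  k=1: 3^1 = 3 mod 79
  k=2: 3^2 = 9 mod 79
  k=3: 3^3 = 9 * 3 = 27 mod 79
  k=6: 3^6 = 2 * 9 = 18 mod 79
  k=13: 3^13 = 4 * 2 * 3 = 24 mod 79
  k=26: 3^26 = 16 * 4 * 9 = 23 mod 79
  k=39: 3^39 = 19 * 2 * 9 * 3 = 78 mod 79
  k=78: 3^78 = 45 * 4 * 2 * 9 = 1 mod 79  <- first divisor giving 1
Order = 78

78


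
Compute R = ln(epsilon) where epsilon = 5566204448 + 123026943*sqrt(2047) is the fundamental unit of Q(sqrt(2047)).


epsilon = 5566204448 + 123026943*sqrt(2047)
= 1.1132e+10
R = ln(1.1132e+10)
= 23.1331

23.1331


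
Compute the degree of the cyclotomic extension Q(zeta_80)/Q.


The degree equals Euler's totient phi(80).
80 = 2^4 * 5
phi(80) = 32

32


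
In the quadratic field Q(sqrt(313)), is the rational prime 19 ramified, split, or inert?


K = Q(sqrt(313)). Since d mod 4 = 1, disc(K) = 313.
Check p | disc: 313 mod 19 = 9.
p does not divide disc. Compute Legendre symbol (d/p):
9^((19-1)/2) mod 19 = 1
(d/p) = 1, so p splits: (p) = P*P' with e=1, f=1, g=2.
Therefore p is split.

split


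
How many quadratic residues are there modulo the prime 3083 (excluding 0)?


For prime p, the number of non-zero quadratic residues is (p-1)/2.
= (3083-1)/2
= 1541

1541


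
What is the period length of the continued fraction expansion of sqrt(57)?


Run the CF algorithm for sqrt(57).
a_0 = floor(sqrt(57)) = 7; set m_0=0, q_0=1.
Recurrence: m' = q*a - m,  q' = (d - m'^2)/q,  a' = floor((a_0 + m')/q').
  step 1: m=7, q=8, a=1
  step 2: m=1, q=7, a=1
  step 3: m=6, q=3, a=4
  step 4: m=6, q=7, a=1
  step 5: m=1, q=8, a=1
  step 6: m=7, q=1, a=14
a_6 = 2*a_0 = 14, so the period closes here.
sqrt(57) = [7; 1, 1, 4, 1, 1, 14]
Period length = 6

6


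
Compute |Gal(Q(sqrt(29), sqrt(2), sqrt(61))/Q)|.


The 3 square roots of distinct primes are multiplicatively independent over Q,
so [K:Q] = 2^3 and Gal(K/Q) is isomorphic to (Z/2Z)^3.
|Gal| = 2^3 = 8

8


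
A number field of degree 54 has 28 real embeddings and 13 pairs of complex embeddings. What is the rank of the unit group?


By Dirichlet's unit theorem:
rank = r1 + r2 - 1
= 28 + 13 - 1
= 40

40


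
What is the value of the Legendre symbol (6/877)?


p = 877 is prime, so compute (6/877) with the reciprocity algorithm (Jacobi-symbol steps: pull out 2s via (2/n), flip via reciprocity, reduce):
  pull out 2: (2/877) = -1  (since 877 mod 8 = 5)
  reciprocity: (3/877) -> +(877/3)
  reduce: (1/3)
  (1/3) = 1
Product of signs = -1
(6/877) = -1

-1


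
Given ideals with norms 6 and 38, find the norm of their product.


N(IJ) = N(I) * N(J)
= 6 * 38
= 228

228


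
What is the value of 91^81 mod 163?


p = 163 is prime and the exponent is (p-1)/2 = 81, so by Euler's criterion 91^81 = (91/163) = +1 or -1 mod 163.
Compute by square-and-multiply:
  81 = 64 + 16 + 1 (binary 1010001)
  Repeated squaring mod 163: 91^1 = 91, 91^2 = 131, 91^4 = 46, 91^8 = 160, 91^16 = 9, 91^32 = 81, 91^64 = 41
  91^81 = 91^64 * 91^16 * 91^1 = 41 * 9 * 91 mod 163
    41 * 9 = 369 = 43 mod 163
    43 * 91 = 3913 = 1 mod 163
  91^81 = 1 mod 163
Result 1: 91 is a quadratic residue mod 163.
91^81 mod 163 = 1

1


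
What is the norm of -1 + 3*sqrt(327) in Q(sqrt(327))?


N(a + b*sqrt(d)) = a^2 - d*b^2
= (-1)^2 - (327)*(3)^2
= 1 - 2943
= -2942

-2942


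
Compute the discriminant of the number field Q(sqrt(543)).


For K = Q(sqrt(d)) with d squarefree: disc(K) = d if d = 1 mod 4, and disc(K) = 4d if d = 2 or 3 mod 4.
Here d = 543, and d mod 4 = 3.
d = 3 mod 4, not 1 (O_K = Z[sqrt(d)]), so disc(K) = 4d = 4 * (543) = 2172

2172


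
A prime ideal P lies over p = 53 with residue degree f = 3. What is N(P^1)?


N(P^a) = p^(a*f)
= 53^(1*3)
= 53^3
= 148877

148877


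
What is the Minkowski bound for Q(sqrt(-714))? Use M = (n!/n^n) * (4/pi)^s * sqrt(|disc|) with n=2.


d = -714, d mod 4 = 2, so disc(K) = 4d = -2856; |disc(K)| = 2856
Imaginary quadratic field, so n = 2, s = r2 = 1, r1 = 0
M = (n!/n^n) * (4/pi)^s * sqrt(|disc(K)|) = (2!/2^2) * (4/pi)^1 * sqrt(2856)
= 0.5 * 1.273240 * 53.441557
= 34.0220

34.0220


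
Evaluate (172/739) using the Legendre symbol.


p = 739 is prime, so compute (172/739) with the reciprocity algorithm (Jacobi-symbol steps: pull out 2s via (2/n), flip via reciprocity, reduce):
  pull out 2: (2/739) = -1  (since 739 mod 8 = 3)
  pull out 2: (2/739) = -1  (since 739 mod 8 = 3)
  reciprocity: (43/739) -> -(739/43)
  reduce: (8/43)
  pull out 2: (2/43) = -1  (since 43 mod 8 = 3)
  pull out 2: (2/43) = -1  (since 43 mod 8 = 3)
  pull out 2: (2/43) = -1  (since 43 mod 8 = 3)
  (1/43) = 1
Product of signs = 1
(172/739) = 1

1


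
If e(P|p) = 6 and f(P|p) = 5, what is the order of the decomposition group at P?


|D_P| = e * f
= 6 * 5
= 30

30


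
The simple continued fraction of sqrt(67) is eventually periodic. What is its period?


Run the CF algorithm for sqrt(67).
a_0 = floor(sqrt(67)) = 8; set m_0=0, q_0=1.
Recurrence: m' = q*a - m,  q' = (d - m'^2)/q,  a' = floor((a_0 + m')/q').
  step 1: m=8, q=3, a=5
  step 2: m=7, q=6, a=2
  step 3: m=5, q=7, a=1
  step 4: m=2, q=9, a=1
  step 5: m=7, q=2, a=7
  step 6: m=7, q=9, a=1
  step 7: m=2, q=7, a=1
  step 8: m=5, q=6, a=2
  step 9: m=7, q=3, a=5
  step 10: m=8, q=1, a=16
a_10 = 2*a_0 = 16, so the period closes here.
sqrt(67) = [8; 5, 2, 1, 1, 7, 1, 1, 2, 5, 16]
Period length = 10

10


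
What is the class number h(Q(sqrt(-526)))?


K = Q(sqrt(-526)). d mod 4 = 2, so D = disc(K) = 4d = -2104
h(K) equals the number of primitive reduced positive-definite forms (a, b, c) = a*x^2 + b*x*y + c*y^2 with b^2 - 4ac = D,
where reduced means |b| <= a <= c, with b >= 0 whenever |b| = a or a = c, and primitive means gcd(a, b, c) = 1.
Reduced forces 3a^2 <= |D| = 2104, so 1 <= a <= 26; b must have the parity of D, and c = (b^2 - D)/(4a) must be an integer >= a.
Enumerate a = 1..26, b in [-a, a]:
  a=1: (1, 0, 526)  [1]
  a=2: (2, 0, 263)  [1]
  a=3..4: none
  a=5: (5, -4, 106), (5, 4, 106)  [2]
  a=6..9: none
  a=10: (10, -4, 53), (10, 4, 53)  [2]
  a=11..16: none
  a=17: (17, -2, 31), (17, 2, 31)  [2]
  a=18: none
  a=19: (19, -10, 29), (19, 10, 29)  [2]
  a=20..22: none
  a=23: (23, -14, 25), (23, 14, 25)  [2]
  a=24..26: none
Total reduced forms: 1 + 1 + 2 + 2 + 2 + 2 + 2 = 12
h = 12

12


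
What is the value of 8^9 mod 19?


p = 19 is prime and the exponent is (p-1)/2 = 9, so by Euler's criterion 8^9 = (8/19) = +1 or -1 mod 19.
Compute by square-and-multiply:
  9 = 8 + 1 (binary 1001)
  Repeated squaring mod 19: 8^1 = 8, 8^2 = 7, 8^4 = 11, 8^8 = 7
  8^9 = 8^8 * 8^1 = 7 * 8 mod 19
    7 * 8 = 56 = 18 mod 19
  8^9 = 18 mod 19
Result 18 = p - 1 = -1 mod 19: 8 is a quadratic non-residue mod 19. As a residue in [0, p-1] the value is 18.
8^9 mod 19 = 18

18


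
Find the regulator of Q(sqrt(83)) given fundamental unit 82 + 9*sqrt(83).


epsilon = 82 + 9*sqrt(83)
= 163.9939
R = ln(163.9939)
= 5.0998

5.0998


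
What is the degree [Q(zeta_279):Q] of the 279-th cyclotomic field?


The degree equals Euler's totient phi(279).
279 = 3^2 * 31
phi(279) = 180

180


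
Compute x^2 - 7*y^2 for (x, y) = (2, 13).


x^2 - d*y^2
= 2^2 - 7*13^2
= 4 - 1183
= -1179

-1179


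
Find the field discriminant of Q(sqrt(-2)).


For K = Q(sqrt(d)) with d squarefree: disc(K) = d if d = 1 mod 4, and disc(K) = 4d if d = 2 or 3 mod 4.
Here d = -2, and d mod 4 = 2.
d = 2 mod 4, not 1 (O_K = Z[sqrt(d)]), so disc(K) = 4d = 4 * (-2) = -8

-8


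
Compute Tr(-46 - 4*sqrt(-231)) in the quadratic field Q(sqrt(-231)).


Tr(a + b*sqrt(d)) = (a + b*sqrt(d)) + (a - b*sqrt(d)) = 2a
= 2 * (-46)
= -92

-92


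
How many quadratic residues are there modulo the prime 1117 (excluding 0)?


For prime p, the number of non-zero quadratic residues is (p-1)/2.
= (1117-1)/2
= 558

558


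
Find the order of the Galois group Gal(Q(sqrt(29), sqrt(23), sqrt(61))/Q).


The 3 square roots of distinct primes are multiplicatively independent over Q,
so [K:Q] = 2^3 and Gal(K/Q) is isomorphic to (Z/2Z)^3.
|Gal| = 2^3 = 8

8


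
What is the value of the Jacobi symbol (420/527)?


Compute (420/527) via quadratic reciprocity:
  pull out 2: (2/527) = +1  (since 527 mod 8 = 7)
  pull out 2: (2/527) = +1  (since 527 mod 8 = 7)
  reciprocity: (105/527) -> +(527/105)
  reduce: (2/105)
  pull out 2: (2/105) = +1  (since 105 mod 8 = 1)
  (1/105) = 1
Product of signs = 1

1


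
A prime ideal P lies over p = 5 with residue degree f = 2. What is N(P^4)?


N(P^a) = p^(a*f)
= 5^(4*2)
= 5^8
= 390625

390625


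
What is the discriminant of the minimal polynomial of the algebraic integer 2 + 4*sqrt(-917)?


The element 2 + 4*sqrt(-917) has minimal polynomial:
x^2 - 4*x + 14676
Discriminant = (-4)^2 - 4*(14676)
= 16 - 58704
= -58688

-58688


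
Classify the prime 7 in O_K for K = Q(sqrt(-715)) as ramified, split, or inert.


K = Q(sqrt(-715)). Since d mod 4 = 1, disc(K) = -715.
Check p | disc: -715 mod 7 = 6.
p does not divide disc. Compute Legendre symbol (d/p):
6^((7-1)/2) mod 7 = -1
(d/p) = -1, so p is inert: (p) stays prime with e=1, f=2, g=1.
Therefore p is inert.

inert


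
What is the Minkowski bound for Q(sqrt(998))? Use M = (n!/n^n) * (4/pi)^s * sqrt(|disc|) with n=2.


d = 998, d mod 4 = 2, so disc(K) = 4d = 3992; |disc(K)| = 3992
Real quadratic field, so n = 2, s = r2 = 0, r1 = 2
M = (n!/n^n) * (4/pi)^s * sqrt(|disc(K)|) = (2!/2^2) * (4/pi)^0 * sqrt(3992)
= 0.5 * 1.000000 * 63.182276
= 31.5911

31.5911


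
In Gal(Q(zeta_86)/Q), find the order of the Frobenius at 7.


The Frobenius at p in Gal(Q(zeta_n)/Q) = (Z/nZ)* is the class of p, so its order is ord_86(7), the smallest k >= 1 with 7^k = 1 mod 86.
n = 86 = 2 * 43, phi(86) = 42; the order divides phi(n).
Divisors of 42: 1, 2, 3, 6, 7, 14, 21, 42
Repeated squaring mod 86: 7^1 = 7, 7^2 = 49, 7^4 = 79, 7^8 = 49, 7^16 = 79, 7^32 = 49
Test divisors in increasing order:
  k=1: 7^1 = 7 mod 86
  k=2: 7^2 = 49 mod 86
  k=3: 7^3 = 49 * 7 = 85 mod 86
  k=6: 7^6 = 79 * 49 = 1 mod 86  <- first divisor giving 1
Order = 6

6


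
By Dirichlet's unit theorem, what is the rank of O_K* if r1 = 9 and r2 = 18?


By Dirichlet's unit theorem:
rank = r1 + r2 - 1
= 9 + 18 - 1
= 26

26


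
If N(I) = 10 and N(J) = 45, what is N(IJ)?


N(IJ) = N(I) * N(J)
= 10 * 45
= 450

450


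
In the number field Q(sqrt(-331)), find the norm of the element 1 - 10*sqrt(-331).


N(a + b*sqrt(d)) = a^2 - d*b^2
= (1)^2 - (-331)*(-10)^2
= 1 + 33100
= 33101

33101


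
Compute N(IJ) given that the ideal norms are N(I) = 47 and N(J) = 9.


N(IJ) = N(I) * N(J)
= 47 * 9
= 423

423


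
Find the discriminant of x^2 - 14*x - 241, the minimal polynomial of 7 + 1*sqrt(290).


The element 7 + 1*sqrt(290) has minimal polynomial:
x^2 - 14*x - 241
Discriminant = (-14)^2 - 4*(-241)
= 196 + 964
= 1160

1160


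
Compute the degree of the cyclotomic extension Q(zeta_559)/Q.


The degree equals Euler's totient phi(559).
559 = 13 * 43
phi(559) = 504

504


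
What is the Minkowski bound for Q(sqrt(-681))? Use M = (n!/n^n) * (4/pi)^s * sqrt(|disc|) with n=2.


d = -681, d mod 4 = 3, so disc(K) = 4d = -2724; |disc(K)| = 2724
Imaginary quadratic field, so n = 2, s = r2 = 1, r1 = 0
M = (n!/n^n) * (4/pi)^s * sqrt(|disc(K)|) = (2!/2^2) * (4/pi)^1 * sqrt(2724)
= 0.5 * 1.273240 * 52.191953
= 33.2264

33.2264


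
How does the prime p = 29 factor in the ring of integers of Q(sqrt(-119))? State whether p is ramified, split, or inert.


K = Q(sqrt(-119)). Since d mod 4 = 1, disc(K) = -119.
Check p | disc: -119 mod 29 = 26.
p does not divide disc. Compute Legendre symbol (d/p):
26^((29-1)/2) mod 29 = -1
(d/p) = -1, so p is inert: (p) stays prime with e=1, f=2, g=1.
Therefore p is inert.

inert


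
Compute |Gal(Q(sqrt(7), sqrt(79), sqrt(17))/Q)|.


The 3 square roots of distinct primes are multiplicatively independent over Q,
so [K:Q] = 2^3 and Gal(K/Q) is isomorphic to (Z/2Z)^3.
|Gal| = 2^3 = 8

8


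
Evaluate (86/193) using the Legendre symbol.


p = 193 is prime, so compute (86/193) with the reciprocity algorithm (Jacobi-symbol steps: pull out 2s via (2/n), flip via reciprocity, reduce):
  pull out 2: (2/193) = +1  (since 193 mod 8 = 1)
  reciprocity: (43/193) -> +(193/43)
  reduce: (21/43)
  reciprocity: (21/43) -> +(43/21)
  reduce: (1/21)
  (1/21) = 1
Product of signs = 1
(86/193) = 1

1


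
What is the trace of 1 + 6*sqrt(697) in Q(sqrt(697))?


Tr(a + b*sqrt(d)) = (a + b*sqrt(d)) + (a - b*sqrt(d)) = 2a
= 2 * (1)
= 2

2


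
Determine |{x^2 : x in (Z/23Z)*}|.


For prime p, the number of non-zero quadratic residues is (p-1)/2.
= (23-1)/2
= 11

11


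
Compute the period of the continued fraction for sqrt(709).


Run the CF algorithm for sqrt(709).
a_0 = floor(sqrt(709)) = 26; set m_0=0, q_0=1.
Recurrence: m' = q*a - m,  q' = (d - m'^2)/q,  a' = floor((a_0 + m')/q').
  step 1: m=26, q=33, a=1
  step 2: m=7, q=20, a=1
  step 3: m=13, q=27, a=1
  step 4: m=14, q=19, a=2
  step 5: m=24, q=7, a=7
  step 6: m=25, q=12, a=4
  step 7: m=23, q=15, a=3
  step 8: m=22, q=15, a=3
  step 9: m=23, q=12, a=4
  step 10: m=25, q=7, a=7
  step 11: m=24, q=19, a=2
  step 12: m=14, q=27, a=1
  step 13: m=13, q=20, a=1
  step 14: m=7, q=33, a=1
  step 15: m=26, q=1, a=52
a_15 = 2*a_0 = 52, so the period closes here.
sqrt(709) = [26; 1, 1, 1, 2, 7, 4, 3, 3, 4, 7, 2, 1, 1, 1, 52]
Period length = 15

15


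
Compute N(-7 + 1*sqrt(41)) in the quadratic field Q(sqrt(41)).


N(a + b*sqrt(d)) = a^2 - d*b^2
= (-7)^2 - (41)*(1)^2
= 49 - 41
= 8

8


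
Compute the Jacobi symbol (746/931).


Compute (746/931) via quadratic reciprocity:
  pull out 2: (2/931) = -1  (since 931 mod 8 = 3)
  reciprocity: (373/931) -> +(931/373)
  reduce: (185/373)
  reciprocity: (185/373) -> +(373/185)
  reduce: (3/185)
  reciprocity: (3/185) -> +(185/3)
  reduce: (2/3)
  pull out 2: (2/3) = -1  (since 3 mod 8 = 3)
  (1/3) = 1
Product of signs = 1

1


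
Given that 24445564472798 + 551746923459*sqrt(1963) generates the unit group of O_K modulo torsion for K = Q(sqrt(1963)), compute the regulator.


epsilon = 24445564472798 + 551746923459*sqrt(1963)
= 4.8891e+13
R = ln(4.8891e+13)
= 31.5206

31.5206


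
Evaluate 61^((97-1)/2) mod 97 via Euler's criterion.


p = 97 is prime and the exponent is (p-1)/2 = 48, so by Euler's criterion 61^48 = (61/97) = +1 or -1 mod 97.
Compute by square-and-multiply:
  48 = 32 + 16 (binary 110000)
  Repeated squaring mod 97: 61^1 = 61, 61^2 = 35, 61^4 = 61, 61^8 = 35, 61^16 = 61, 61^32 = 35
  61^48 = 61^32 * 61^16 = 35 * 61 mod 97
    35 * 61 = 2135 = 1 mod 97
  61^48 = 1 mod 97
Result 1: 61 is a quadratic residue mod 97.
61^48 mod 97 = 1

1


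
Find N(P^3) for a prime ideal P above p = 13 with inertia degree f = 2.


N(P^a) = p^(a*f)
= 13^(3*2)
= 13^6
= 4826809

4826809


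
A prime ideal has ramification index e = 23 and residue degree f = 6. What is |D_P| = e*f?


|D_P| = e * f
= 23 * 6
= 138

138


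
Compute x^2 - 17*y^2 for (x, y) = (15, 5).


x^2 - d*y^2
= 15^2 - 17*5^2
= 225 - 425
= -200

-200


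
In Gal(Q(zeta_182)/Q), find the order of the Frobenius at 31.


The Frobenius at p in Gal(Q(zeta_n)/Q) = (Z/nZ)* is the class of p, so its order is ord_182(31), the smallest k >= 1 with 31^k = 1 mod 182.
n = 182 = 2 * 7 * 13, phi(182) = 72; the order divides phi(n).
Divisors of 72: 1, 2, 3, 4, 6, 8, 9, 12, 18, 24, 36, 72
Repeated squaring mod 182: 31^1 = 31, 31^2 = 51, 31^4 = 53, 31^8 = 79, 31^16 = 53, 31^32 = 79, 31^64 = 53
Test divisors in increasing order:
  k=1: 31^1 = 31 mod 182
  k=2: 31^2 = 51 mod 182
  k=3: 31^3 = 51 * 31 = 125 mod 182
  k=4: 31^4 = 53 mod 182
  k=6: 31^6 = 53 * 51 = 155 mod 182
  k=8: 31^8 = 79 mod 182
  k=9: 31^9 = 79 * 31 = 83 mod 182
  k=12: 31^12 = 79 * 53 = 1 mod 182  <- first divisor giving 1
Order = 12

12


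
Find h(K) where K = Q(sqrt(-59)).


K = Q(sqrt(-59)). d mod 4 = 1, so D = disc(K) = d = -59
h(K) equals the number of primitive reduced positive-definite forms (a, b, c) = a*x^2 + b*x*y + c*y^2 with b^2 - 4ac = D,
where reduced means |b| <= a <= c, with b >= 0 whenever |b| = a or a = c, and primitive means gcd(a, b, c) = 1.
Reduced forces 3a^2 <= |D| = 59, so 1 <= a <= 4; b must have the parity of D, and c = (b^2 - D)/(4a) must be an integer >= a.
Enumerate a = 1..4, b in [-a, a]:
  a=1: (1, 1, 15)  [1]
  a=2: none
  a=3: (3, -1, 5), (3, 1, 5)  [2]
  a=4: none
Total reduced forms: 1 + 2 = 3
h = 3

3


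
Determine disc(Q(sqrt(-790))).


For K = Q(sqrt(d)) with d squarefree: disc(K) = d if d = 1 mod 4, and disc(K) = 4d if d = 2 or 3 mod 4.
Here d = -790, and d mod 4 = 2.
d = 2 mod 4, not 1 (O_K = Z[sqrt(d)]), so disc(K) = 4d = 4 * (-790) = -3160

-3160


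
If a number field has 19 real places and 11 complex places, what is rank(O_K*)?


By Dirichlet's unit theorem:
rank = r1 + r2 - 1
= 19 + 11 - 1
= 29

29


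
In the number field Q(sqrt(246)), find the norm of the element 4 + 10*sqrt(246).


N(a + b*sqrt(d)) = a^2 - d*b^2
= (4)^2 - (246)*(10)^2
= 16 - 24600
= -24584

-24584


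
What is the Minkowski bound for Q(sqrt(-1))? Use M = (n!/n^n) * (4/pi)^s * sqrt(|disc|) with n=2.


d = -1, d mod 4 = 3, so disc(K) = 4d = -4; |disc(K)| = 4
Imaginary quadratic field, so n = 2, s = r2 = 1, r1 = 0
M = (n!/n^n) * (4/pi)^s * sqrt(|disc(K)|) = (2!/2^2) * (4/pi)^1 * sqrt(4)
= 0.5 * 1.273240 * 2.000000
= 1.2732

1.2732


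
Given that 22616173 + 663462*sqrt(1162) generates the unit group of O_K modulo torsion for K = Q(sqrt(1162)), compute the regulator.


epsilon = 22616173 + 663462*sqrt(1162)
= 4.5232e+07
R = ln(4.5232e+07)
= 17.6273

17.6273


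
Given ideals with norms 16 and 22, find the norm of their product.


N(IJ) = N(I) * N(J)
= 16 * 22
= 352

352


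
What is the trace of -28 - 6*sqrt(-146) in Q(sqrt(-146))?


Tr(a + b*sqrt(d)) = (a + b*sqrt(d)) + (a - b*sqrt(d)) = 2a
= 2 * (-28)
= -56

-56


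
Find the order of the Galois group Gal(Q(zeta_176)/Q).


|Gal(Q(zeta_176)/Q)| = phi(176)
= 80

80


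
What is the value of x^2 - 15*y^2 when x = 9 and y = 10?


x^2 - d*y^2
= 9^2 - 15*10^2
= 81 - 1500
= -1419

-1419


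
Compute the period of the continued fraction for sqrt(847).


Run the CF algorithm for sqrt(847).
a_0 = floor(sqrt(847)) = 29; set m_0=0, q_0=1.
Recurrence: m' = q*a - m,  q' = (d - m'^2)/q,  a' = floor((a_0 + m')/q').
  step 1: m=29, q=6, a=9
  step 2: m=25, q=37, a=1
  step 3: m=12, q=19, a=2
  step 4: m=26, q=9, a=6
  step 5: m=28, q=7, a=8
  step 6: m=28, q=9, a=6
  step 7: m=26, q=19, a=2
  step 8: m=12, q=37, a=1
  step 9: m=25, q=6, a=9
  step 10: m=29, q=1, a=58
a_10 = 2*a_0 = 58, so the period closes here.
sqrt(847) = [29; 9, 1, 2, 6, 8, 6, 2, 1, 9, 58]
Period length = 10

10


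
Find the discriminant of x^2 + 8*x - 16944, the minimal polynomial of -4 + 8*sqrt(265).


The element -4 + 8*sqrt(265) has minimal polynomial:
x^2 + 8*x - 16944
Discriminant = (8)^2 - 4*(-16944)
= 64 + 67776
= 67840

67840


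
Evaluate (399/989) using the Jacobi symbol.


Compute (399/989) via quadratic reciprocity:
  reciprocity: (399/989) -> +(989/399)
  reduce: (191/399)
  reciprocity: (191/399) -> -(399/191)
  reduce: (17/191)
  reciprocity: (17/191) -> +(191/17)
  reduce: (4/17)
  pull out 2: (2/17) = +1  (since 17 mod 8 = 1)
  pull out 2: (2/17) = +1  (since 17 mod 8 = 1)
  (1/17) = 1
Product of signs = -1

-1


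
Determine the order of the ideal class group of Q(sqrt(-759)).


K = Q(sqrt(-759)). d mod 4 = 1, so D = disc(K) = d = -759
h(K) equals the number of primitive reduced positive-definite forms (a, b, c) = a*x^2 + b*x*y + c*y^2 with b^2 - 4ac = D,
where reduced means |b| <= a <= c, with b >= 0 whenever |b| = a or a = c, and primitive means gcd(a, b, c) = 1.
Reduced forces 3a^2 <= |D| = 759, so 1 <= a <= 15; b must have the parity of D, and c = (b^2 - D)/(4a) must be an integer >= a.
Enumerate a = 1..15, b in [-a, a]:
  a=1: (1, 1, 190)  [1]
  a=2: (2, -1, 95), (2, 1, 95)  [2]
  a=3: (3, 3, 64)  [1]
  a=4: (4, -3, 48), (4, 3, 48)  [2]
  a=5: (5, -1, 38), (5, 1, 38)  [2]
  a=6: (6, -3, 32), (6, 3, 32)  [2]
  a=7: (7, -5, 28), (7, 5, 28)  [2]
  a=8: (8, -3, 24), (8, 3, 24)  [2]
  a=9: none
  a=10: (10, -9, 21), (10, -1, 19), (10, 1, 19), (10, 9, 21)  [4]
  a=11: (11, 11, 20)  [1]
  a=12: (12, -3, 16), (12, 3, 16)  [2]
  a=13: none
  a=14: (14, -9, 15), (14, 5, 14), (14, 9, 15)  [3]
  a=15: none
Total reduced forms: 1 + 2 + 1 + 2 + 2 + 2 + 2 + 2 + 4 + 1 + 2 + 3 = 24
h = 24

24


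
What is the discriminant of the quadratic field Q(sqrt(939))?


For K = Q(sqrt(d)) with d squarefree: disc(K) = d if d = 1 mod 4, and disc(K) = 4d if d = 2 or 3 mod 4.
Here d = 939, and d mod 4 = 3.
d = 3 mod 4, not 1 (O_K = Z[sqrt(d)]), so disc(K) = 4d = 4 * (939) = 3756

3756


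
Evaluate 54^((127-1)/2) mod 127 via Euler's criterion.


p = 127 is prime and the exponent is (p-1)/2 = 63, so by Euler's criterion 54^63 = (54/127) = +1 or -1 mod 127.
Compute by square-and-multiply:
  63 = 32 + 16 + 8 + 4 + 2 + 1 (binary 111111)
  Repeated squaring mod 127: 54^1 = 54, 54^2 = 122, 54^4 = 25, 54^8 = 117, 54^16 = 100, 54^32 = 94
  54^63 = 54^32 * 54^16 * 54^8 * 54^4 * 54^2 * 54^1 = 94 * 100 * 117 * 25 * 122 * 54 mod 127
    94 * 100 = 9400 = 2 mod 127
    2 * 117 = 234 = 107 mod 127
    107 * 25 = 2675 = 8 mod 127
    8 * 122 = 976 = 87 mod 127
    87 * 54 = 4698 = 126 mod 127
  54^63 = 126 mod 127
Result 126 = p - 1 = -1 mod 127: 54 is a quadratic non-residue mod 127. As a residue in [0, p-1] the value is 126.
54^63 mod 127 = 126

126


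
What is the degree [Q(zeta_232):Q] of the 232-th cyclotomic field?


The degree equals Euler's totient phi(232).
232 = 2^3 * 29
phi(232) = 112

112


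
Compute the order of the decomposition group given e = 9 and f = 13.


|D_P| = e * f
= 9 * 13
= 117

117


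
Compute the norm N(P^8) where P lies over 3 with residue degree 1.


N(P^a) = p^(a*f)
= 3^(8*1)
= 3^8
= 6561

6561


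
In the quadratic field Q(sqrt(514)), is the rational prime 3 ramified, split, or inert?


K = Q(sqrt(514)). Since d mod 4 = 2, disc(K) = 2056.
Check p | disc: 2056 mod 3 = 1.
p does not divide disc. Compute Legendre symbol (d/p):
1^((3-1)/2) mod 3 = 1
(d/p) = 1, so p splits: (p) = P*P' with e=1, f=1, g=2.
Therefore p is split.

split


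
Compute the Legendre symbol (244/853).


p = 853 is prime, so compute (244/853) with the reciprocity algorithm (Jacobi-symbol steps: pull out 2s via (2/n), flip via reciprocity, reduce):
  pull out 2: (2/853) = -1  (since 853 mod 8 = 5)
  pull out 2: (2/853) = -1  (since 853 mod 8 = 5)
  reciprocity: (61/853) -> +(853/61)
  reduce: (60/61)
  pull out 2: (2/61) = -1  (since 61 mod 8 = 5)
  pull out 2: (2/61) = -1  (since 61 mod 8 = 5)
  reciprocity: (15/61) -> +(61/15)
  reduce: (1/15)
  (1/15) = 1
Product of signs = 1
(244/853) = 1

1


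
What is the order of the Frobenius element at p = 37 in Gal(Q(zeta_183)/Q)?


The Frobenius at p in Gal(Q(zeta_n)/Q) = (Z/nZ)* is the class of p, so its order is ord_183(37), the smallest k >= 1 with 37^k = 1 mod 183.
n = 183 = 3 * 61, phi(183) = 120; the order divides phi(n).
Divisors of 120: 1, 2, 3, 4, 5, 6, 8, 10, 12, 15, 20, 24, 30, 40, 60, 120
Repeated squaring mod 183: 37^1 = 37, 37^2 = 88, 37^4 = 58, 37^8 = 70, 37^16 = 142, 37^32 = 34, 37^64 = 58
Test divisors in increasing order:
  k=1: 37^1 = 37 mod 183
  k=2: 37^2 = 88 mod 183
  k=3: 37^3 = 88 * 37 = 145 mod 183
  k=4: 37^4 = 58 mod 183
  k=5: 37^5 = 58 * 37 = 133 mod 183
  k=6: 37^6 = 58 * 88 = 163 mod 183
  k=8: 37^8 = 70 mod 183
  k=10: 37^10 = 70 * 88 = 121 mod 183
  k=12: 37^12 = 70 * 58 = 34 mod 183
  k=15: 37^15 = 70 * 58 * 88 * 37 = 172 mod 183
  k=20: 37^20 = 142 * 58 = 1 mod 183  <- first divisor giving 1
Order = 20

20


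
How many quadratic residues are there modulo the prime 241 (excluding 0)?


For prime p, the number of non-zero quadratic residues is (p-1)/2.
= (241-1)/2
= 120

120


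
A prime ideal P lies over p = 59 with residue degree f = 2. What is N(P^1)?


N(P^a) = p^(a*f)
= 59^(1*2)
= 59^2
= 3481

3481


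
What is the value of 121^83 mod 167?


p = 167 is prime and the exponent is (p-1)/2 = 83, so by Euler's criterion 121^83 = (121/167) = +1 or -1 mod 167.
Compute by square-and-multiply:
  83 = 64 + 16 + 2 + 1 (binary 1010011)
  Repeated squaring mod 167: 121^1 = 121, 121^2 = 112, 121^4 = 19, 121^8 = 27, 121^16 = 61, 121^32 = 47, 121^64 = 38
  121^83 = 121^64 * 121^16 * 121^2 * 121^1 = 38 * 61 * 112 * 121 mod 167
    38 * 61 = 2318 = 147 mod 167
    147 * 112 = 16464 = 98 mod 167
    98 * 121 = 11858 = 1 mod 167
  121^83 = 1 mod 167
Result 1: 121 is a quadratic residue mod 167.
121^83 mod 167 = 1

1


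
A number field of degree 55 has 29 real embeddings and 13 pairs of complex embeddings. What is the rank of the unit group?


By Dirichlet's unit theorem:
rank = r1 + r2 - 1
= 29 + 13 - 1
= 41

41


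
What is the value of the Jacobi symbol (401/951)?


Compute (401/951) via quadratic reciprocity:
  reciprocity: (401/951) -> +(951/401)
  reduce: (149/401)
  reciprocity: (149/401) -> +(401/149)
  reduce: (103/149)
  reciprocity: (103/149) -> +(149/103)
  reduce: (46/103)
  pull out 2: (2/103) = +1  (since 103 mod 8 = 7)
  reciprocity: (23/103) -> -(103/23)
  reduce: (11/23)
  reciprocity: (11/23) -> -(23/11)
  reduce: (1/11)
  (1/11) = 1
Product of signs = 1

1
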